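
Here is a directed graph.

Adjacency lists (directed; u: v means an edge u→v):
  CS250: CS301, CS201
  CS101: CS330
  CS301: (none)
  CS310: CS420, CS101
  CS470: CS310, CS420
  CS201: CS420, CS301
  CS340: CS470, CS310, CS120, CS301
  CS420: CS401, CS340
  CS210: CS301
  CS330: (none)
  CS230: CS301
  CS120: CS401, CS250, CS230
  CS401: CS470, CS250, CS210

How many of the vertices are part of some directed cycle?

8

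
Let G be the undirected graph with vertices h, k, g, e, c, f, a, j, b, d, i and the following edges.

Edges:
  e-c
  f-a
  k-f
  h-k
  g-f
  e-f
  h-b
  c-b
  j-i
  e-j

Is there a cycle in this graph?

Yes

DFS, tracking each vertex's parent; an edge to a visited non-parent vertex closes a cycle.
Start from i:
visit i (parent –)
  visit j (parent i)
    visit e (parent j)
      visit f (parent e)
        visit g (parent f)
          g–f: parent, skip
        f–e: parent, skip
        visit a (parent f)
          a–f: parent, skip
        visit k (parent f)
          visit h (parent k)
            visit b (parent h)
              visit c (parent b)
                c–e: e visited and ≠ parent → cycle
Cycle: e – f – k – h – b – c – e.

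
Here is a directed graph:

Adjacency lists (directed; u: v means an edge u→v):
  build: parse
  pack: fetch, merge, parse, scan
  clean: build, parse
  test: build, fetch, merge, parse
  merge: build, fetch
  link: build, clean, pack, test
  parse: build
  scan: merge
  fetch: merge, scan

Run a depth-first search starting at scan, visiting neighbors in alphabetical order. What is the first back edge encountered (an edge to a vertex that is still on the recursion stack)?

parse->build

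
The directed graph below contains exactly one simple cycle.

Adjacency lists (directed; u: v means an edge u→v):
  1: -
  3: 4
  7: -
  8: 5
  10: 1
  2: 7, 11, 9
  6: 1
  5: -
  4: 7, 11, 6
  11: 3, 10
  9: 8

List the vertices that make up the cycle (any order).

3, 4, 11

DFS with gray/black marking from 11:
11 gray
  3 gray
    4 gray
      7 gray
      7 black
      4→11: 11 is gray → back edge
Back edge closes the cycle 11 → 3 → 4 → 11; its vertices are {3, 4, 11}.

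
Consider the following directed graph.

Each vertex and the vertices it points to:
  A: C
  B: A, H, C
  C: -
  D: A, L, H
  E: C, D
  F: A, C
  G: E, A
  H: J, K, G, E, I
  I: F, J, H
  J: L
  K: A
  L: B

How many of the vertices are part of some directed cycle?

A vertex is on a directed cycle iff it belongs to a strongly connected component of size ≥ 2 (or has a self-loop).
The vertices on cycles are {B, D, E, G, H, I, J, L} — 8 in total.

8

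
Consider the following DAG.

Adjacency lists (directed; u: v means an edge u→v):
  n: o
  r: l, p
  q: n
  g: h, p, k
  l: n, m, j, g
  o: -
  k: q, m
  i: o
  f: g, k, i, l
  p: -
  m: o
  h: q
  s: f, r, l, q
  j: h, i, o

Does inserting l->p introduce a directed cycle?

No

Adding l→p creates a cycle iff p can already reach l.
Explore from p: no path reaches l. The graph stays acyclic.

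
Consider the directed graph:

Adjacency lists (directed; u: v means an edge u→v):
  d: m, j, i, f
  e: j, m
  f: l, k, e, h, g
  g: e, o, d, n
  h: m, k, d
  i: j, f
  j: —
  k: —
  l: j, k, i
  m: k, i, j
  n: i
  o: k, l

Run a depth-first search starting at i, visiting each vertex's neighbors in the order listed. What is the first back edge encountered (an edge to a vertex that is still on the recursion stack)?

l→i

DFS from i (visiting each vertex's neighbors in the order listed); mark gray on enter, black on exit:
i gray
  j gray
  j black
  f gray
    l gray
      l→j: j black — skip
      k gray
      k black
      l→i: i is gray → back edge
First back edge: l → i.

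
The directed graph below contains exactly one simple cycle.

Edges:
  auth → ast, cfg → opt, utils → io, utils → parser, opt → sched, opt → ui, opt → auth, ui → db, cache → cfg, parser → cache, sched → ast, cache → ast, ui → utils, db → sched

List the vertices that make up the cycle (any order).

DFS with gray/black marking from opt:
opt gray
  sched gray
    ast gray
    ast black
  sched black
  auth gray
    auth→ast: ast black — skip
  auth black
  ui gray
    utils gray
      io gray
      io black
      parser gray
        cache gray
          cfg gray
            cfg→opt: opt is gray → back edge
Back edge closes the cycle opt → ui → utils → parser → cache → cfg → opt; its vertices are {ui, cfg, opt, cache, utils, parser}.

ui, cfg, opt, cache, utils, parser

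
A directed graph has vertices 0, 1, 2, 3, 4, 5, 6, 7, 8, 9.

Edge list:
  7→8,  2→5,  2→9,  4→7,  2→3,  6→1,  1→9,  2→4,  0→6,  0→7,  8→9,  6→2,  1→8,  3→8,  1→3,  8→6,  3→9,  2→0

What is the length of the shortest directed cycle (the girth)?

For each vertex v, BFS finds the shortest path from v back to v.
The shortest such closed walk is 2 → 0 → 6 → 2, length 3.

3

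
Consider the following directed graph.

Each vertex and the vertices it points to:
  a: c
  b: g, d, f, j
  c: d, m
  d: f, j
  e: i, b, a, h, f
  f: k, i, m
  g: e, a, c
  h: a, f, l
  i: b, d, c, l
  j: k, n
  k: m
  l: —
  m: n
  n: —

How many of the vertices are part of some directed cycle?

A vertex is on a directed cycle iff it belongs to a strongly connected component of size ≥ 2 (or has a self-loop).
The vertices on cycles are {a, b, c, d, e, f, g, h, i} — 9 in total.

9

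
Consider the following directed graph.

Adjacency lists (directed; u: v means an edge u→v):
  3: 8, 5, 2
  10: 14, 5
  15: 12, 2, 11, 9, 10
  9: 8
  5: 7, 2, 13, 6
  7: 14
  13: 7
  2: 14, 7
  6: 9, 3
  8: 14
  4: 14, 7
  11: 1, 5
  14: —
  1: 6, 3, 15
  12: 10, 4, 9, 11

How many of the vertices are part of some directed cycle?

7

A vertex is on a directed cycle iff it belongs to a strongly connected component of size ≥ 2 (or has a self-loop).
The vertices on cycles are {1, 3, 5, 6, 11, 12, 15} — 7 in total.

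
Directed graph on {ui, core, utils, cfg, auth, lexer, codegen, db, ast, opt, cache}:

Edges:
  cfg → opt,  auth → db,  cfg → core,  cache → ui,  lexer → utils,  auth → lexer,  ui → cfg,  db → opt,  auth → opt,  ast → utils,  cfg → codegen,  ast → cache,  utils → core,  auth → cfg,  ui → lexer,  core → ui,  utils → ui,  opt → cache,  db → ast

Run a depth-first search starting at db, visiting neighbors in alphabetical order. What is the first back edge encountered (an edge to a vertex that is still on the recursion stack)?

core→ui

DFS from db (visiting neighbors in alphabetical order); mark gray on enter, black on exit:
db gray
  ast gray
    cache gray
      ui gray
        cfg gray
          codegen gray
          codegen black
          core gray
            core→ui: ui is gray → back edge
First back edge: core → ui.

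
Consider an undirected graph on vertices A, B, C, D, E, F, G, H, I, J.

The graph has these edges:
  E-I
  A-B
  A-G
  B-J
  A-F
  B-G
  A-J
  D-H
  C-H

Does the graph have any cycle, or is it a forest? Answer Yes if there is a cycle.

Yes

DFS, tracking each vertex's parent; an edge to a visited non-parent vertex closes a cycle.
Start from I:
visit I (parent –)
  visit E (parent I)
    E–I: parent, skip
visit A (parent –)
  visit B (parent A)
    visit J (parent B)
      J–A: A visited and ≠ parent → cycle
Cycle: A – B – J – A.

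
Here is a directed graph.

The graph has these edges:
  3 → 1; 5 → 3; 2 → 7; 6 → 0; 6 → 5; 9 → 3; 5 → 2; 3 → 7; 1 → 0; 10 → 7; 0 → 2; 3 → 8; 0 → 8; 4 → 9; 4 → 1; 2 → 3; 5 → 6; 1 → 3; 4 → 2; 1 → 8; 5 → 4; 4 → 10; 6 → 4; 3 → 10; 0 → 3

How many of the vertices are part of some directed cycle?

A vertex is on a directed cycle iff it belongs to a strongly connected component of size ≥ 2 (or has a self-loop).
The vertices on cycles are {0, 1, 2, 3, 5, 6} — 6 in total.

6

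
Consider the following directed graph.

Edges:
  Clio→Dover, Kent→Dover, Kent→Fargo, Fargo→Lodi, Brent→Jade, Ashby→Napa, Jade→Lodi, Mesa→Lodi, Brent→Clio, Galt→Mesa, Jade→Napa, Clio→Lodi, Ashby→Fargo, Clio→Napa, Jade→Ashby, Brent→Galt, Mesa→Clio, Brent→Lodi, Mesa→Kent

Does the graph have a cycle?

No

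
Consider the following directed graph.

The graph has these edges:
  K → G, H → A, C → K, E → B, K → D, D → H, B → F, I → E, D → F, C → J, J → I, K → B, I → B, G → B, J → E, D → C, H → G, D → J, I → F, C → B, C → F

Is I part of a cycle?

No

I lies on a cycle iff there is a path from I back to itself.
Exploring from I, it never reaches itself; equivalently, its strongly connected component is a singleton.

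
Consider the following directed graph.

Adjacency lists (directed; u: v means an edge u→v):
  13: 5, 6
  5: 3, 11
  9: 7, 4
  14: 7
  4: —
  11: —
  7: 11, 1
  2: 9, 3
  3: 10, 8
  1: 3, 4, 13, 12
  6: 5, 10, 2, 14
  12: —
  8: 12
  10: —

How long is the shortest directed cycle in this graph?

For each vertex v, BFS finds the shortest path from v back to v.
The shortest such closed walk is 1 → 13 → 6 → 14 → 7 → 1, length 5.

5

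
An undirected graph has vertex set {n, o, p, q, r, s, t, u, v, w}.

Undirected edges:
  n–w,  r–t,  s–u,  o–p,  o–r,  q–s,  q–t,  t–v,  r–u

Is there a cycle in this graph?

Yes

DFS, tracking each vertex's parent; an edge to a visited non-parent vertex closes a cycle.
Start from t:
visit t (parent –)
  visit q (parent t)
    visit s (parent q)
      visit u (parent s)
        visit r (parent u)
          r–t: t visited and ≠ parent → cycle
Cycle: t – q – s – u – r – t.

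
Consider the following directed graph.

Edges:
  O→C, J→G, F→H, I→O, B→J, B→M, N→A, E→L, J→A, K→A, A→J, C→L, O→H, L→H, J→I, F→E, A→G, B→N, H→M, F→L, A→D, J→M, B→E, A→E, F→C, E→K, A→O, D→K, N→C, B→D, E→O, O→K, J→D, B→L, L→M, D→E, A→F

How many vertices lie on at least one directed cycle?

8

A vertex is on a directed cycle iff it belongs to a strongly connected component of size ≥ 2 (or has a self-loop).
The vertices on cycles are {A, D, E, F, I, J, K, O} — 8 in total.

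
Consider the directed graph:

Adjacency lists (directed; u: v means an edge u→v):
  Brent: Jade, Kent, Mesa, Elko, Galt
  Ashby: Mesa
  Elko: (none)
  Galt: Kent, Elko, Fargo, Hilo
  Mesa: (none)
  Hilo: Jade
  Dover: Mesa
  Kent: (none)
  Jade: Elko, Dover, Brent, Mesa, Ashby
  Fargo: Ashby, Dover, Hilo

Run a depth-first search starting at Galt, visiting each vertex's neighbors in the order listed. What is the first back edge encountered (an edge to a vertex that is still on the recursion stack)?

DFS from Galt (visiting each vertex's neighbors in the order listed); mark gray on enter, black on exit:
Galt gray
  Kent gray
  Kent black
  Elko gray
  Elko black
  Fargo gray
    Ashby gray
      Mesa gray
      Mesa black
    Ashby black
    Dover gray
      Dover→Mesa: Mesa black — skip
    Dover black
    Hilo gray
      Jade gray
        Jade→Elko: Elko black — skip
        Jade→Dover: Dover black — skip
        Brent gray
          Brent→Jade: Jade is gray → back edge
First back edge: Brent → Jade.

Brent→Jade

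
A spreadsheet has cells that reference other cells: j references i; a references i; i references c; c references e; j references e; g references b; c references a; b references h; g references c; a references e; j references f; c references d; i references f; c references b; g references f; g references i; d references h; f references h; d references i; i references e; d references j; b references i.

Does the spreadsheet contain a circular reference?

DFS with white/gray/black marking, starting from b:
b gray
  h gray
  h black
  i gray
    e gray
    e black
    c gray
      c→b: b is gray → back edge
Back edge found, so a cycle exists: b → i → c → b.

Yes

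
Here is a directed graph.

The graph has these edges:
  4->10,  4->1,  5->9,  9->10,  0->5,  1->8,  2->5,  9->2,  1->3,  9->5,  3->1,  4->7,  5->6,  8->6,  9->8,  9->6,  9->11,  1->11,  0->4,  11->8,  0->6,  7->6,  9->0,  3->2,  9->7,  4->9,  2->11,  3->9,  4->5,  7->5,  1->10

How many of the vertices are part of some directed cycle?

8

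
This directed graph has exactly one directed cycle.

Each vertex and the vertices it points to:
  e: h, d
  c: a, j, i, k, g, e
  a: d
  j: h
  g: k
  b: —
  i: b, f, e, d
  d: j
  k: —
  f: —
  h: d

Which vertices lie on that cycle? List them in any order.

d, h, j

DFS with gray/black marking from h:
h gray
  d gray
    j gray
      j→h: h is gray → back edge
Back edge closes the cycle h → d → j → h; its vertices are {d, h, j}.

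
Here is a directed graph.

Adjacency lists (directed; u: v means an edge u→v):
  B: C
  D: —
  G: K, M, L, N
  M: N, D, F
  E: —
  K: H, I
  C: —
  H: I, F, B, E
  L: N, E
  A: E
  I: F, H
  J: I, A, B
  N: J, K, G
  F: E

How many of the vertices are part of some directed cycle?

A vertex is on a directed cycle iff it belongs to a strongly connected component of size ≥ 2 (or has a self-loop).
The vertices on cycles are {G, H, I, L, M, N} — 6 in total.

6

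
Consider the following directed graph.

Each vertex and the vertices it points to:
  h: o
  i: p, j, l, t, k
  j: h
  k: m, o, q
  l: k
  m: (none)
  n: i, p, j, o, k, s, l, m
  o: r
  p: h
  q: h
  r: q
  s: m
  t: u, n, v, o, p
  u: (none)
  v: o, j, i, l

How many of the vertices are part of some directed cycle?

8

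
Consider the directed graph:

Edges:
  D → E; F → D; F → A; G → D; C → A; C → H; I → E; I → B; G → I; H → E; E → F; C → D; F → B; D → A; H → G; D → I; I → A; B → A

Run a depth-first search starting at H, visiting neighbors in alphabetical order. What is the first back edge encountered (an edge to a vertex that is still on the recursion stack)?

D→E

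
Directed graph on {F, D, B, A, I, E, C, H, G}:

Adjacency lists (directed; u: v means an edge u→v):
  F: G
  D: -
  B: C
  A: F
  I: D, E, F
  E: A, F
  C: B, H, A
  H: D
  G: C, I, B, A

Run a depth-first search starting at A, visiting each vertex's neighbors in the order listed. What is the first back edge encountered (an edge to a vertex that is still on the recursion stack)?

B->C

DFS from A (visiting each vertex's neighbors in the order listed); mark gray on enter, black on exit:
A gray
  F gray
    G gray
      C gray
        B gray
          B→C: C is gray → back edge
First back edge: B → C.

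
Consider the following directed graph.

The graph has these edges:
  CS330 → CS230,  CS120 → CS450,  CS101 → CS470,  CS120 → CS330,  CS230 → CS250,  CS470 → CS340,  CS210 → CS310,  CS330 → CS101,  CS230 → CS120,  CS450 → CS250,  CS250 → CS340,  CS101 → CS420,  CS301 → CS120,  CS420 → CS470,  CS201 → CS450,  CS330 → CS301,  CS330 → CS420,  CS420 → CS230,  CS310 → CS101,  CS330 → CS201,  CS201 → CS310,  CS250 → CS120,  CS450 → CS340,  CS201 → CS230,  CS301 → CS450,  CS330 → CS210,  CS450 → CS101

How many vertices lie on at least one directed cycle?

11

A vertex is on a directed cycle iff it belongs to a strongly connected component of size ≥ 2 (or has a self-loop).
The vertices on cycles are {CS101, CS120, CS201, CS210, CS230, CS250, CS301, CS310, CS330, CS420, CS450} — 11 in total.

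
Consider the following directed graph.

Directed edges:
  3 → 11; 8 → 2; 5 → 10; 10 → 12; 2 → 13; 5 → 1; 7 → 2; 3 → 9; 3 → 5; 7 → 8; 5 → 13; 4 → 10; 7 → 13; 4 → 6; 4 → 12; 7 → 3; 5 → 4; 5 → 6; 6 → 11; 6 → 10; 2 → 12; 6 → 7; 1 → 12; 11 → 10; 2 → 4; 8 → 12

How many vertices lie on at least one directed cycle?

A vertex is on a directed cycle iff it belongs to a strongly connected component of size ≥ 2 (or has a self-loop).
The vertices on cycles are {2, 3, 4, 5, 6, 7, 8} — 7 in total.

7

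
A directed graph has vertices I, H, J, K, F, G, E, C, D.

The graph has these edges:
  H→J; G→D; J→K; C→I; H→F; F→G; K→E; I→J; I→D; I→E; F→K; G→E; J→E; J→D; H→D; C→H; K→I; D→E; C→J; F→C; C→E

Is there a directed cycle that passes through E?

No

E lies on a cycle iff there is a path from E back to itself.
Exploring from E, it never reaches itself; equivalently, its strongly connected component is a singleton.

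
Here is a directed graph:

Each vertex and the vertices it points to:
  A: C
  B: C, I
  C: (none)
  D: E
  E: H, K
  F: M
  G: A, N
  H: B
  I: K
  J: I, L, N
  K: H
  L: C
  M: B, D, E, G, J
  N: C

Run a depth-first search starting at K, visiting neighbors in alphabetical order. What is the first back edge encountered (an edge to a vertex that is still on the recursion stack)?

I→K

DFS from K (visiting neighbors in alphabetical order); mark gray on enter, black on exit:
K gray
  H gray
    B gray
      C gray
      C black
      I gray
        I→K: K is gray → back edge
First back edge: I → K.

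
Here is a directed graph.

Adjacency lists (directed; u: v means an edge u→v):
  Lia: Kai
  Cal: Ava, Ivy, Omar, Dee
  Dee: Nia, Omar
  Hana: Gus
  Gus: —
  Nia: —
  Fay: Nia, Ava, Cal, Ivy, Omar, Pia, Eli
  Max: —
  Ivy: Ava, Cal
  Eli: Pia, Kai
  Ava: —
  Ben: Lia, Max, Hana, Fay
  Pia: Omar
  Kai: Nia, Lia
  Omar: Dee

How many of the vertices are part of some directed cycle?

6

A vertex is on a directed cycle iff it belongs to a strongly connected component of size ≥ 2 (or has a self-loop).
The vertices on cycles are {Cal, Dee, Ivy, Kai, Lia, Omar} — 6 in total.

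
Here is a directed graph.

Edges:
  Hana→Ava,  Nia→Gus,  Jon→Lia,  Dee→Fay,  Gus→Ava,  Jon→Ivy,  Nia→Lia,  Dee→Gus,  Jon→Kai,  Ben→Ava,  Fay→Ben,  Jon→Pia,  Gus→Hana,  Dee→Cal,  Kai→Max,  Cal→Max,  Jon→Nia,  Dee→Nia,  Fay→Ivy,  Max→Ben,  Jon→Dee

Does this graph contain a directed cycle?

No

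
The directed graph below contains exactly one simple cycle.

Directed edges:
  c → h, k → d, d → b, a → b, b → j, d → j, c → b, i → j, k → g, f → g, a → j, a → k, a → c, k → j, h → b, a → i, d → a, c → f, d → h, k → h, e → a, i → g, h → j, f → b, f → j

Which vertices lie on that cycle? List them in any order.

a, d, k

DFS with gray/black marking from a:
a gray
  k gray
    g gray
    g black
    h gray
      j gray
      j black
      b gray
        b→j: j black — skip
      b black
    h black
    k→j: j black — skip
    d gray
      d→h: h black — skip
      d→a: a is gray → back edge
Back edge closes the cycle a → k → d → a; its vertices are {a, d, k}.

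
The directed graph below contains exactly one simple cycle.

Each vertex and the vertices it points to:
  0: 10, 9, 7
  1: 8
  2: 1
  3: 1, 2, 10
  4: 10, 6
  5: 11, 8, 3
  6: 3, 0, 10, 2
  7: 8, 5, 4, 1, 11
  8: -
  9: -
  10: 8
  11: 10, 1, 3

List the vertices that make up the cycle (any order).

DFS with gray/black marking from 7:
7 gray
  8 gray
  8 black
  5 gray
    11 gray
      10 gray
        10→8: 8 black — skip
      10 black
      1 gray
        1→8: 8 black — skip
      1 black
      3 gray
        3→1: 1 black — skip
        2 gray
          2→1: 1 black — skip
        2 black
        3→10: 10 black — skip
      3 black
    11 black
    5→8: 8 black — skip
    5→3: 3 black — skip
  5 black
  4 gray
    4→10: 10 black — skip
    6 gray
      6→3: 3 black — skip
      0 gray
        0→10: 10 black — skip
        9 gray
        9 black
        0→7: 7 is gray → back edge
Back edge closes the cycle 7 → 4 → 6 → 0 → 7; its vertices are {0, 4, 6, 7}.

0, 4, 6, 7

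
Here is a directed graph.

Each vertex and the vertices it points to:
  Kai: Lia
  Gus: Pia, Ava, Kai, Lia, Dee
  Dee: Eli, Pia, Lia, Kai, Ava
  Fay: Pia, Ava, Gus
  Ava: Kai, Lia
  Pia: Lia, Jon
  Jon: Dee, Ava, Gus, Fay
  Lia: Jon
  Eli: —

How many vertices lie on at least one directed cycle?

A vertex is on a directed cycle iff it belongs to a strongly connected component of size ≥ 2 (or has a self-loop).
The vertices on cycles are {Ava, Dee, Fay, Gus, Jon, Kai, Lia, Pia} — 8 in total.

8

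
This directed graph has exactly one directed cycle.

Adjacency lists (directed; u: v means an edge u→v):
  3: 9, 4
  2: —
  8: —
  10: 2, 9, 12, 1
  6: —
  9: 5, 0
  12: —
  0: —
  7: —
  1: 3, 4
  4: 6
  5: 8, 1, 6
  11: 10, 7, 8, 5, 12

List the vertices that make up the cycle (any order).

1, 3, 5, 9

DFS with gray/black marking from 5:
5 gray
  8 gray
  8 black
  1 gray
    3 gray
      9 gray
        9→5: 5 is gray → back edge
Back edge closes the cycle 5 → 1 → 3 → 9 → 5; its vertices are {1, 3, 5, 9}.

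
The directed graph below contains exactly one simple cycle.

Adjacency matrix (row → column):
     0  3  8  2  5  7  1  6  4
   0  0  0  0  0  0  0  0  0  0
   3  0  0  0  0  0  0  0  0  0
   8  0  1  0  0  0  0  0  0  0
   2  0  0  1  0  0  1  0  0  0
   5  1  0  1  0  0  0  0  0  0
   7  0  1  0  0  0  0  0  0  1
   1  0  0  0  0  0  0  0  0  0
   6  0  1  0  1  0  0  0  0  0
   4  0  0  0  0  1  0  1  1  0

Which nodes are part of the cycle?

2, 4, 6, 7

DFS with gray/black marking from 4:
4 gray
  5 gray
    8 gray
      3 gray
      3 black
    8 black
    0 gray
    0 black
  5 black
  1 gray
  1 black
  6 gray
    2 gray
      7 gray
        7→4: 4 is gray → back edge
Back edge closes the cycle 4 → 6 → 2 → 7 → 4; its vertices are {2, 4, 6, 7}.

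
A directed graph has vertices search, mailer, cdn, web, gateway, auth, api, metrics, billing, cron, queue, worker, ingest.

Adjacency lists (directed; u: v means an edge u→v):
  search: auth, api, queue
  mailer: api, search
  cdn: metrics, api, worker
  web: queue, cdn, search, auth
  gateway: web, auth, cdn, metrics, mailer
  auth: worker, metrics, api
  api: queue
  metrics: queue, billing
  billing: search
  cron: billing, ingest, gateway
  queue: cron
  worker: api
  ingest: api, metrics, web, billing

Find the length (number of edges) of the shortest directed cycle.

For each vertex v, BFS finds the shortest path from v back to v.
The shortest such closed walk is cron → ingest → api → queue → cron, length 4.

4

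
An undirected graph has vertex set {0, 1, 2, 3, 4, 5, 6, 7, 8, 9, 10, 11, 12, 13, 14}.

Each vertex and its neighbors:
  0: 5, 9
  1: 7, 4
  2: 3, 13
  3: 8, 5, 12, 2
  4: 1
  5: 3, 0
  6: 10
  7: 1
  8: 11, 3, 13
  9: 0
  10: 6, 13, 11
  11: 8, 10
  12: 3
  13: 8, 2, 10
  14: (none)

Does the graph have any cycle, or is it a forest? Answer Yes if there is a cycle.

Yes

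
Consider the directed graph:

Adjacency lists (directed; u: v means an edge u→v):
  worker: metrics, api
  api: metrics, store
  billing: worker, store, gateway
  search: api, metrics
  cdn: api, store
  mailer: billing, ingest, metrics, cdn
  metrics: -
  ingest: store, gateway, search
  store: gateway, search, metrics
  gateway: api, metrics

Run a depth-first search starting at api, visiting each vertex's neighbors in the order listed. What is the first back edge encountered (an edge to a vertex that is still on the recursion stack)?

DFS from api (visiting each vertex's neighbors in the order listed); mark gray on enter, black on exit:
api gray
  metrics gray
  metrics black
  store gray
    gateway gray
      gateway→api: api is gray → back edge
First back edge: gateway → api.

gateway→api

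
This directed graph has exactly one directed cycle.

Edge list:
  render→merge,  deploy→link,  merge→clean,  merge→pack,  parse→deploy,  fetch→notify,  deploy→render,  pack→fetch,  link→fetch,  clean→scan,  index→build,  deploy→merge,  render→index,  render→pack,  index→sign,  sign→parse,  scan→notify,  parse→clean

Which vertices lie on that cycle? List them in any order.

sign, index, parse, deploy, render

DFS with gray/black marking from parse:
parse gray
  deploy gray
    render gray
      index gray
        build gray
        build black
        sign gray
          sign→parse: parse is gray → back edge
Back edge closes the cycle parse → deploy → render → index → sign → parse; its vertices are {sign, index, parse, deploy, render}.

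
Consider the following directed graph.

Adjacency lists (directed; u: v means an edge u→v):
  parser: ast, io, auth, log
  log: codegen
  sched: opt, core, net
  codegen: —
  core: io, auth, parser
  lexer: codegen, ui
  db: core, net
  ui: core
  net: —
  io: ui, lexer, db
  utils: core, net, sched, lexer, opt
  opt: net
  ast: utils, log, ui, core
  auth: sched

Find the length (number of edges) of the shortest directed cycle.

For each vertex v, BFS finds the shortest path from v back to v.
The shortest such closed walk is parser → ast → core → parser, length 3.

3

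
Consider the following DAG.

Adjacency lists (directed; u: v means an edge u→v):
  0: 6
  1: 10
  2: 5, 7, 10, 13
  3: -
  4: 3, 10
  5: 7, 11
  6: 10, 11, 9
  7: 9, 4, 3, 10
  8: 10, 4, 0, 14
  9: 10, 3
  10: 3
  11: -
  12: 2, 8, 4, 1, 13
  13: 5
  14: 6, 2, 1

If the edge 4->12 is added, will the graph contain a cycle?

Adding 4→12 creates a cycle iff 12 can already reach 4.
Path from 12: 12 → 4.
So 12 → … → 4 → 12 is a cycle.

Yes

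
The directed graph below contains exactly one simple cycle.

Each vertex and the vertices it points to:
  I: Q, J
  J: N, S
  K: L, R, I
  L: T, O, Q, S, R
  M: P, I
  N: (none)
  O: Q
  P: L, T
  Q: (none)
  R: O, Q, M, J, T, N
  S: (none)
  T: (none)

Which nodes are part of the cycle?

L, M, P, R

DFS with gray/black marking from R:
R gray
  O gray
    Q gray
    Q black
  O black
  R→Q: Q black — skip
  M gray
    P gray
      L gray
        T gray
        T black
        L→O: O black — skip
        L→Q: Q black — skip
        S gray
        S black
        L→R: R is gray → back edge
Back edge closes the cycle R → M → P → L → R; its vertices are {L, M, P, R}.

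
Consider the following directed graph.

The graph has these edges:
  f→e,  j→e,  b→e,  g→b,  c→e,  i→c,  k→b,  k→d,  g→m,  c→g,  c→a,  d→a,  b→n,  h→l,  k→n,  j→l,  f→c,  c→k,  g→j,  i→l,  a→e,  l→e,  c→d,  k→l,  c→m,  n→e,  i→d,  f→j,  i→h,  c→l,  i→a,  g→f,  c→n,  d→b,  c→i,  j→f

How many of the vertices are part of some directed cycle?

A vertex is on a directed cycle iff it belongs to a strongly connected component of size ≥ 2 (or has a self-loop).
The vertices on cycles are {c, f, g, i, j} — 5 in total.

5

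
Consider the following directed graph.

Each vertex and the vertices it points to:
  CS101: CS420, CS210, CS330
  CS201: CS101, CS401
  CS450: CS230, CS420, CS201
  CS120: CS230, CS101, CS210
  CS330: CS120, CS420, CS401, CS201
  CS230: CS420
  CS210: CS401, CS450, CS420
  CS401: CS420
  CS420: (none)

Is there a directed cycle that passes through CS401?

CS401 lies on a cycle iff there is a path from CS401 back to itself.
Exploring from CS401, it never reaches itself; equivalently, its strongly connected component is a singleton.

No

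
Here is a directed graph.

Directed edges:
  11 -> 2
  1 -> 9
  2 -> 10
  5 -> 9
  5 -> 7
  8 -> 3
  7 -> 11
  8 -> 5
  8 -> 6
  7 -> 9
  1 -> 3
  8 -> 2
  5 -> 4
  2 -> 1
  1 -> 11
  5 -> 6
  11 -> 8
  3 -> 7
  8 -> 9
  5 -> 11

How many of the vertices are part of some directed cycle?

7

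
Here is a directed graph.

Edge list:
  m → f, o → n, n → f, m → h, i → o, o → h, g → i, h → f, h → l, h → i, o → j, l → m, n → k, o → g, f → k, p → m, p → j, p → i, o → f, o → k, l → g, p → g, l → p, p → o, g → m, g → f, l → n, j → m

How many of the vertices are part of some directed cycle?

8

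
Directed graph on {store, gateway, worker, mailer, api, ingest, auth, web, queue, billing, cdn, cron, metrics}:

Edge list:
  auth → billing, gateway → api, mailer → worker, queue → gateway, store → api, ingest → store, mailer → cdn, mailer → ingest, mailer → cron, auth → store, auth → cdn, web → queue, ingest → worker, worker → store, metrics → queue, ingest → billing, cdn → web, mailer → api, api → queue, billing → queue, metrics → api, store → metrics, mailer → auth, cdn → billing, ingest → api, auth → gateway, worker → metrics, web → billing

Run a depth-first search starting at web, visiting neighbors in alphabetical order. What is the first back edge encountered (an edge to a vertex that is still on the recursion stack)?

DFS from web (visiting neighbors in alphabetical order); mark gray on enter, black on exit:
web gray
  billing gray
    queue gray
      gateway gray
        api gray
          api→queue: queue is gray → back edge
First back edge: api → queue.

api→queue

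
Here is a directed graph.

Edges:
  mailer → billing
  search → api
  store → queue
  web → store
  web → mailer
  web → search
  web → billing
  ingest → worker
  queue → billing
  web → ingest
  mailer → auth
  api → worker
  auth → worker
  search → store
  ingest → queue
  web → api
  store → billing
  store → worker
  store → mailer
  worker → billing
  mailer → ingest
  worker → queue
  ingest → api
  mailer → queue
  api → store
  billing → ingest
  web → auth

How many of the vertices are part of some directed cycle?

A vertex is on a directed cycle iff it belongs to a strongly connected component of size ≥ 2 (or has a self-loop).
The vertices on cycles are {api, auth, queue, store, ingest, mailer, worker, billing} — 8 in total.

8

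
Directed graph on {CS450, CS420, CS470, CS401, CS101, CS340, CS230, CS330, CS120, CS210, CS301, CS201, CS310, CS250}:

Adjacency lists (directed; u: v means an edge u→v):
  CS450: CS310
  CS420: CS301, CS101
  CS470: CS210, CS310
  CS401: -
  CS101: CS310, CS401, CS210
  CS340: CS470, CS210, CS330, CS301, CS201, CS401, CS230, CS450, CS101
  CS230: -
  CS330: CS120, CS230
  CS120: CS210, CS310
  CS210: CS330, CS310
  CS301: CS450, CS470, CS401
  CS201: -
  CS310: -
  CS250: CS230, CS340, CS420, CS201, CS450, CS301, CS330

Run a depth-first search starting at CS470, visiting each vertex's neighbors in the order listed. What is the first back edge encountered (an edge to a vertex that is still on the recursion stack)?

DFS from CS470 (visiting each vertex's neighbors in the order listed); mark gray on enter, black on exit:
CS470 gray
  CS210 gray
    CS330 gray
      CS120 gray
        CS120→CS210: CS210 is gray → back edge
First back edge: CS120 → CS210.

CS120->CS210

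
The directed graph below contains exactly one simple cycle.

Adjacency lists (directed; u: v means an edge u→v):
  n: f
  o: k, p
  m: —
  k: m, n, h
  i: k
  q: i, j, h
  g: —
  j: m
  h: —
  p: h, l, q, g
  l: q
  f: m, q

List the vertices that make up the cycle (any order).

DFS with gray/black marking from q:
q gray
  i gray
    k gray
      m gray
      m black
      n gray
        f gray
          f→m: m black — skip
          f→q: q is gray → back edge
Back edge closes the cycle q → i → k → n → f → q; its vertices are {f, i, k, n, q}.

f, i, k, n, q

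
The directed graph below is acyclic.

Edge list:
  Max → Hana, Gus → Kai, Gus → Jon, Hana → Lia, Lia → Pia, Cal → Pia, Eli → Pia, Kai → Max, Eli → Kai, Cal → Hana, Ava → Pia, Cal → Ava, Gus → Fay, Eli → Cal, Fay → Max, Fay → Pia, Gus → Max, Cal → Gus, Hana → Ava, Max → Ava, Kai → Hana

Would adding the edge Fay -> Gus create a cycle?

Adding Fay→Gus creates a cycle iff Gus can already reach Fay.
Path from Gus: Gus → Fay.
So Gus → … → Fay → Gus is a cycle.

Yes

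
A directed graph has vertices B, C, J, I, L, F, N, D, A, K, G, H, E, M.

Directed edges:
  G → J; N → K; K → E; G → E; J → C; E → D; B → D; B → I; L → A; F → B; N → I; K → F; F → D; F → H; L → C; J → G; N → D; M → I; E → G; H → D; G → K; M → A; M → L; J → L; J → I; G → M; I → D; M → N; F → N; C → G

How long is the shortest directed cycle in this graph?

For each vertex v, BFS finds the shortest path from v back to v.
The shortest such closed walk is G → E → G, length 2.

2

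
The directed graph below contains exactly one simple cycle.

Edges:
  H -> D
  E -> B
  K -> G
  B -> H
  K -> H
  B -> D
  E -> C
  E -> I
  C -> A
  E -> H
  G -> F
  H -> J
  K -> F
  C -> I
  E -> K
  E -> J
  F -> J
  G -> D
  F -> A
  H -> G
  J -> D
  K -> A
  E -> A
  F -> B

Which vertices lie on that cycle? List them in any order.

DFS with gray/black marking from G:
G gray
  F gray
    B gray
      H gray
        H→G: G is gray → back edge
Back edge closes the cycle G → F → B → H → G; its vertices are {B, F, G, H}.

B, F, G, H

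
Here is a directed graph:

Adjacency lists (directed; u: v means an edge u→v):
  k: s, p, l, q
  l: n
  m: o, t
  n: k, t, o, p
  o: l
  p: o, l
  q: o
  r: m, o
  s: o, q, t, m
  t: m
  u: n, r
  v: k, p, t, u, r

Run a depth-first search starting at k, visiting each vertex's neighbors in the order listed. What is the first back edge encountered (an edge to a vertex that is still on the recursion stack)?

n→k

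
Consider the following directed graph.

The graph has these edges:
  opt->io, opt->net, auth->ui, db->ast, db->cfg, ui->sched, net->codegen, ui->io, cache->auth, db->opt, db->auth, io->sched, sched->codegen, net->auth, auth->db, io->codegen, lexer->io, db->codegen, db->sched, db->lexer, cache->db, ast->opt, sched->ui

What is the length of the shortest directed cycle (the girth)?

For each vertex v, BFS finds the shortest path from v back to v.
The shortest such closed walk is db → auth → db, length 2.

2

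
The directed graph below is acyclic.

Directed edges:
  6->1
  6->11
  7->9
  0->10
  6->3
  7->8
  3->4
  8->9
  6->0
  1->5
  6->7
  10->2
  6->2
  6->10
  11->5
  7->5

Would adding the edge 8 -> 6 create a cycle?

Adding 8→6 creates a cycle iff 6 can already reach 8.
Path from 6: 6 → 7 → 8.
So 6 → … → 8 → 6 is a cycle.

Yes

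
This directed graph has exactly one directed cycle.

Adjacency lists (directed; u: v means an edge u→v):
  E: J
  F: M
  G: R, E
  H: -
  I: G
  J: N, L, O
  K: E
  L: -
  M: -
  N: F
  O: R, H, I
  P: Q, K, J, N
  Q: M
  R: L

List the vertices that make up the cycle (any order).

DFS with gray/black marking from J:
J gray
  N gray
    F gray
      M gray
      M black
    F black
  N black
  L gray
  L black
  O gray
    R gray
      R→L: L black — skip
    R black
    H gray
    H black
    I gray
      G gray
        G→R: R black — skip
        E gray
          E→J: J is gray → back edge
Back edge closes the cycle J → O → I → G → E → J; its vertices are {E, G, I, J, O}.

E, G, I, J, O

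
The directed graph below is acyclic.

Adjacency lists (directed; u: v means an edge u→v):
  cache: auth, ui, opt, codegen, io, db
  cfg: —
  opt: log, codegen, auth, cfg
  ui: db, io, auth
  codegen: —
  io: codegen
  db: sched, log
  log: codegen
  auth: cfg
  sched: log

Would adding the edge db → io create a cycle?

No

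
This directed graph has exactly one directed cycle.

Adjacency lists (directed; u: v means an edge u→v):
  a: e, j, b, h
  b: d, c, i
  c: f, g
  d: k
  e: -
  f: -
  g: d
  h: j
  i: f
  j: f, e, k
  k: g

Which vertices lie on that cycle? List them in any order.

DFS with gray/black marking from g:
g gray
  d gray
    k gray
      k→g: g is gray → back edge
Back edge closes the cycle g → d → k → g; its vertices are {d, g, k}.

d, g, k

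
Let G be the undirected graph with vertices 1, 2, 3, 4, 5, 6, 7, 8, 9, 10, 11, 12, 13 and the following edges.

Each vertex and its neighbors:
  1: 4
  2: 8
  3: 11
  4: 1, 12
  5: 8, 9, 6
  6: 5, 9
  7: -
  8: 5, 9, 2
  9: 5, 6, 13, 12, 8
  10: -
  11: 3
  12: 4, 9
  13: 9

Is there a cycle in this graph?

Yes

DFS, tracking each vertex's parent; an edge to a visited non-parent vertex closes a cycle.
Start from 1:
visit 1 (parent –)
  visit 4 (parent 1)
    4–1: parent, skip
    visit 12 (parent 4)
      12–4: parent, skip
      visit 9 (parent 12)
        visit 5 (parent 9)
          visit 8 (parent 5)
            8–5: parent, skip
            8–9: 9 visited and ≠ parent → cycle
Cycle: 9 – 5 – 8 – 9.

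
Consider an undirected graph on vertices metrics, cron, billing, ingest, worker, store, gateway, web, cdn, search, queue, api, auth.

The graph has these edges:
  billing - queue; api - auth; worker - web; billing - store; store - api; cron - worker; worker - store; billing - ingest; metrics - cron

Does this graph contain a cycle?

No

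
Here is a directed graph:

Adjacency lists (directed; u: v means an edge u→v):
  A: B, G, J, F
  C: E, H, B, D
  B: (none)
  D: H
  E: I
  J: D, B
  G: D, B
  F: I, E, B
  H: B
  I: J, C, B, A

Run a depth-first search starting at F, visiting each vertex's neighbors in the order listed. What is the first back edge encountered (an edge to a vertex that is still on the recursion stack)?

DFS from F (visiting each vertex's neighbors in the order listed); mark gray on enter, black on exit:
F gray
  I gray
    J gray
      D gray
        H gray
          B gray
          B black
        H black
      D black
      J→B: B black — skip
    J black
    C gray
      E gray
        E→I: I is gray → back edge
First back edge: E → I.

E→I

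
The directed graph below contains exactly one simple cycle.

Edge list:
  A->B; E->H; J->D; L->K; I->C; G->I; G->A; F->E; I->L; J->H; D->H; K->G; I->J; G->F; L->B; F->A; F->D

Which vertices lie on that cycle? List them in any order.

DFS with gray/black marking from G:
G gray
  I gray
    L gray
      K gray
        K→G: G is gray → back edge
Back edge closes the cycle G → I → L → K → G; its vertices are {G, I, K, L}.

G, I, K, L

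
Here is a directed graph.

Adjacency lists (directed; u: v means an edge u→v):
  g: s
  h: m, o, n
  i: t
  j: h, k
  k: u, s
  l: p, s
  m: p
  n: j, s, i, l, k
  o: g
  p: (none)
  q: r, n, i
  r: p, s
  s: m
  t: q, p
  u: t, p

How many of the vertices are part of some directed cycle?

8

A vertex is on a directed cycle iff it belongs to a strongly connected component of size ≥ 2 (or has a self-loop).
The vertices on cycles are {h, i, j, k, n, q, t, u} — 8 in total.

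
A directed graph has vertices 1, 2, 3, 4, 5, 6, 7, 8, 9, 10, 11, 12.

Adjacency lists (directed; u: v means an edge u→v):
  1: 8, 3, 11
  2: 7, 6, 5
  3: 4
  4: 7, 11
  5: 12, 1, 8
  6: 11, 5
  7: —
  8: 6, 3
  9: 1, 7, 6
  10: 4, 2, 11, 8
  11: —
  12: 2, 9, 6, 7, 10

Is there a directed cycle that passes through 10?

Yes

10 is on a cycle iff 10 can reach itself via ≥1 edge.
10 → 2 → 5 → 12 → 10 — yes.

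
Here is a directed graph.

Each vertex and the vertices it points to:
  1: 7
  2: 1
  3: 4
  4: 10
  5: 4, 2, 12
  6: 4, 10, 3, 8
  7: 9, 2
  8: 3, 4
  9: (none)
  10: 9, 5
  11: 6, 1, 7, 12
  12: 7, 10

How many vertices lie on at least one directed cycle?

A vertex is on a directed cycle iff it belongs to a strongly connected component of size ≥ 2 (or has a self-loop).
The vertices on cycles are {1, 2, 4, 5, 7, 10, 12} — 7 in total.

7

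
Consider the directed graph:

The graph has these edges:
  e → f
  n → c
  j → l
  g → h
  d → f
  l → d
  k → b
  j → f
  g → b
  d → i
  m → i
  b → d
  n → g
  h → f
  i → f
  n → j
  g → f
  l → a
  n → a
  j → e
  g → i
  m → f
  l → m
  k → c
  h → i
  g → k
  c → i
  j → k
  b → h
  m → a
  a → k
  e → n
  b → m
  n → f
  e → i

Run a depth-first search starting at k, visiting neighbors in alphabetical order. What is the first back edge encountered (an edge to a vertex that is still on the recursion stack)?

a→k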